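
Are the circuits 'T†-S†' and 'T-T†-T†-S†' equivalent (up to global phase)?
Yes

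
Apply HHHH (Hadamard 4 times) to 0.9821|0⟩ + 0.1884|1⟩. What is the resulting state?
0.9821|0⟩ + 0.1884|1⟩

H² = I, so an even number of Hadamards cancels: H^4 = I and the state is unchanged.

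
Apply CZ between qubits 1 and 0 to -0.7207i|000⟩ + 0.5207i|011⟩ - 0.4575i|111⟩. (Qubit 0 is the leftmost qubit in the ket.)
-0.7207i|000⟩ + 0.5207i|011⟩ + 0.4575i|111⟩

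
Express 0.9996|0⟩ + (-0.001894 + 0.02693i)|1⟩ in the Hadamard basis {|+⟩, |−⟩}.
(0.7055 + 0.01904i)|+⟩ + (0.7082 - 0.01904i)|−⟩

With |ψ⟩ = α|0⟩ + β|1⟩, the Hadamard-basis coefficients are ⟨+|ψ⟩ = (α + β)/√2 and ⟨−|ψ⟩ = (α − β)/√2.
Here α = 0.9996, β = (-0.001894 + 0.02693i): (α + β)/√2 = (0.7055 + 0.01904i), (α − β)/√2 = (0.7082 - 0.01904i).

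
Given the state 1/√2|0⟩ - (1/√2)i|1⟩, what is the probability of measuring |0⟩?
1/2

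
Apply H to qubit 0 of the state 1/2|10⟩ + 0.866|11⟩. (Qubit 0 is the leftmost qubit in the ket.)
1/√8|00⟩ + 0.6124|01⟩ - 1/√8|10⟩ - 0.6124|11⟩

H on qubit 0 mixes each pair of kets that differ only in qubit 0: amplitudes (a, b) of (|…0…⟩, |…1…⟩) become ((a + b)/√2, (a − b)/√2). Kets absent from the input have amplitude 0.
(|00⟩, |10⟩): (a, b) = (0, 1/2) → (1/√8, -1/√8)
(|01⟩, |11⟩): (a, b) = (0, 0.866) → (0.6124, -0.6124)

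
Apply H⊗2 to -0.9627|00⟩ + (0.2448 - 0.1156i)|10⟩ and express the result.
(-0.359 - 0.0578i)|00⟩ + (-0.359 - 0.0578i)|01⟩ + (-0.6038 + 0.0578i)|10⟩ + (-0.6038 + 0.0578i)|11⟩

H⊗2 gives amp(|y⟩) = (1/2) Σ_x (−1)^(x·y) amp(|x⟩), where x·y is the number of positions in which both x and y have a 1.
|00⟩: (-0.9627 + (0.2448 - 0.1156i))/2 = (-0.359 - 0.0578i)
|01⟩: (-0.9627 + (0.2448 - 0.1156i))/2 = (-0.359 - 0.0578i)
|10⟩: (-0.9627 - (0.2448 - 0.1156i))/2 = (-0.6038 + 0.0578i)
|11⟩: (-0.9627 - (0.2448 - 0.1156i))/2 = (-0.6038 + 0.0578i)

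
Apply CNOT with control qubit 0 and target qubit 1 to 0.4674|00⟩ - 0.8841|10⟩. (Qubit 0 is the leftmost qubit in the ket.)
0.4674|00⟩ - 0.8841|11⟩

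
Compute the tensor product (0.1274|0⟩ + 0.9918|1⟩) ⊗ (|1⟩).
0.1274|01⟩ + 0.9918|11⟩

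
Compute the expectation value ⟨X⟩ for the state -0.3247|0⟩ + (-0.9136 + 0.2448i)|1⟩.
0.5933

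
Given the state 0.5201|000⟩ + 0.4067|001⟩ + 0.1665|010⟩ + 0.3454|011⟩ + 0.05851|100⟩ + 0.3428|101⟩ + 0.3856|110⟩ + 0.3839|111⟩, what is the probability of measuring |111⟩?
0.1474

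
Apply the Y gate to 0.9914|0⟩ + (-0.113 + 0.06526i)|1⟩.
(0.06526 + 0.113i)|0⟩ + 0.9914i|1⟩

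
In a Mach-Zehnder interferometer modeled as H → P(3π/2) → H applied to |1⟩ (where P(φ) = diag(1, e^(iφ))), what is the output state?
(1/2 + (1/2)i)|0⟩ + (1/2 - (1/2)i)|1⟩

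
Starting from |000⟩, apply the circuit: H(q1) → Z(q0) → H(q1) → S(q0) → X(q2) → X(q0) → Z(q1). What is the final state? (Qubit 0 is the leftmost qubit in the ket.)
|101⟩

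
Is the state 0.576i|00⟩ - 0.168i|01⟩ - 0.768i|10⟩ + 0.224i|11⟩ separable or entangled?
Separable

Writing the state as a|00⟩ + b|01⟩ + c|10⟩ + d|11⟩, it is a product state iff ad − bc = 0.
Here (a, b, c, d) = (0.576i, -0.168i, -0.768i, 0.224i): ad − bc = (0.576i)(0.224i) − (-0.168i)(-0.768i) = 0, so the state is separable.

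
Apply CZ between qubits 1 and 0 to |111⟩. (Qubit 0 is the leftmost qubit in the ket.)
-|111⟩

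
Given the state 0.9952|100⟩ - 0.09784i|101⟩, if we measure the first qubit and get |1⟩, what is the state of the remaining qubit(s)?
0.9952|00⟩ - 0.09784i|01⟩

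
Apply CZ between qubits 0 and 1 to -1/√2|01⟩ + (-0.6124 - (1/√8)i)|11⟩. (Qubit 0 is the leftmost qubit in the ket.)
-1/√2|01⟩ + (0.6124 + (1/√8)i)|11⟩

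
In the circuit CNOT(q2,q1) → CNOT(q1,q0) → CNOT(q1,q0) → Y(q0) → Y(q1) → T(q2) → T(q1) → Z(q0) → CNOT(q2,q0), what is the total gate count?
9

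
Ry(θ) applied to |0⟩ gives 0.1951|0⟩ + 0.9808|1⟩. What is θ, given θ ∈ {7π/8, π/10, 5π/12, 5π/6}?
7π/8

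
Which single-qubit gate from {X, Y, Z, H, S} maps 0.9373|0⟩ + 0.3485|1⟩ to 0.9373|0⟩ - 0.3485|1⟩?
Z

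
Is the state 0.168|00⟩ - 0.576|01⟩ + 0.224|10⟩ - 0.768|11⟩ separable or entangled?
Separable

Writing the state as a|00⟩ + b|01⟩ + c|10⟩ + d|11⟩, it is a product state iff ad − bc = 0.
Here (a, b, c, d) = (0.168, -0.576, 0.224, -0.768): ad − bc = (0.168)(-0.768) − (-0.576)(0.224) = 0, so the state is separable.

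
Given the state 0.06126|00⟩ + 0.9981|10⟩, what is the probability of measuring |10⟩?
0.9962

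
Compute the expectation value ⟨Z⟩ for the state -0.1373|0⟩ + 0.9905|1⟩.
-0.9622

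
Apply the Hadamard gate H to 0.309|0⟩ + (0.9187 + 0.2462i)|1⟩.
(0.8681 + 0.1741i)|0⟩ + (-0.4311 - 0.1741i)|1⟩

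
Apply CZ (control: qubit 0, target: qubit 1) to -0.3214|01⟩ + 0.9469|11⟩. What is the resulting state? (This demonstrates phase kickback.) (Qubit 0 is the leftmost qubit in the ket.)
-0.3214|01⟩ - 0.9469|11⟩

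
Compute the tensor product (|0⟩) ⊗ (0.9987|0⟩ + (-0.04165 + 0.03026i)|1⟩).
0.9987|00⟩ + (-0.04165 + 0.03026i)|01⟩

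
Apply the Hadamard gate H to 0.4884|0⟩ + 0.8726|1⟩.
0.9624|0⟩ - 0.2717|1⟩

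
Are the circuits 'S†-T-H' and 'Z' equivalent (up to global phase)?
No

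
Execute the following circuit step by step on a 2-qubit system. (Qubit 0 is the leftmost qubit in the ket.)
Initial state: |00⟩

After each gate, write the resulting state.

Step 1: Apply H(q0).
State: 1/√2|00⟩ + 1/√2|10⟩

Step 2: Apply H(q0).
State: |00⟩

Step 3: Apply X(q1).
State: |01⟩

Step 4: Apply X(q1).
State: |00⟩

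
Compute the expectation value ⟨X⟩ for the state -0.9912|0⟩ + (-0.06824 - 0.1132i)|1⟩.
0.1353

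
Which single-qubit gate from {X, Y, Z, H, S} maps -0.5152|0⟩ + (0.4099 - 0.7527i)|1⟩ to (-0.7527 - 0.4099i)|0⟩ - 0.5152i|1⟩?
Y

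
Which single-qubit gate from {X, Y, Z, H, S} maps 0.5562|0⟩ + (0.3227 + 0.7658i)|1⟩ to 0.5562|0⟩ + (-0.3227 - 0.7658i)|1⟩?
Z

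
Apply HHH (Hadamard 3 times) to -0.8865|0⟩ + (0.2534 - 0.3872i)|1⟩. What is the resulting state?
(-0.4477 - 0.2738i)|0⟩ + (-0.806 + 0.2738i)|1⟩

H² = I, so H^3 = H: a single Hadamard. With (a, b) = (-0.8865, (0.2534 - 0.3872i)), H gives ((a + b)/√2, (a − b)/√2) = ((-0.4477 - 0.2738i), (-0.806 + 0.2738i)).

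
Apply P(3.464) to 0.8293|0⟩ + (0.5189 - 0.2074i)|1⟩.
0.8293|0⟩ + (-0.5579 + 0.0323i)|1⟩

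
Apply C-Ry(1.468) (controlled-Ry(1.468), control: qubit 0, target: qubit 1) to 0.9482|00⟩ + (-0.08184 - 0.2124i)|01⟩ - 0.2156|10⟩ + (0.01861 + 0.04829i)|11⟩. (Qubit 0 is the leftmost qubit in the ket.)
0.9482|00⟩ + (-0.08184 - 0.2124i)|01⟩ + (-0.1725 - 0.03235i)|10⟩ + (-0.1306 + 0.03586i)|11⟩

C-Ry(1.468) leaves the control-|0⟩ kets |00⟩, |01⟩ unchanged and applies Ry(1.468) to qubit 1 on the control-|1⟩ pair (|10⟩, |11⟩).
Ry(1.468) = [[cos(θ/2), −sin(θ/2)], [sin(θ/2), cos(θ/2)]]; θ = 1.468, cos(θ/2) ≈ 0.742501, sin(θ/2) ≈ 0.669845.
With a = amp(|10⟩) = -0.2156 and b = amp(|11⟩) = (0.01861 + 0.04829i):
new amp(|10⟩) = (0.742501)·a + (-0.669845)·b = (-0.1725 - 0.03235i)
new amp(|11⟩) = (0.669845)·a + (0.742501)·b = (-0.1306 + 0.03586i)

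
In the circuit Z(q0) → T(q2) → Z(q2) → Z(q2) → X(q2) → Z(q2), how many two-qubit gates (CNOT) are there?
0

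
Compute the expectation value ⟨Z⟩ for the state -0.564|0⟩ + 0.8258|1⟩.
-0.3638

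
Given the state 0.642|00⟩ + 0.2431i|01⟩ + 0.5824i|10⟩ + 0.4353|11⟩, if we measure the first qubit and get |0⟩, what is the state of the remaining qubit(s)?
0.9352|0⟩ + 0.3541i|1⟩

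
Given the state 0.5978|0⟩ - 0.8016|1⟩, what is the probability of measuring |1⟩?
0.6426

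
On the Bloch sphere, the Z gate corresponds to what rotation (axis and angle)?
Rotation by π around the z-axis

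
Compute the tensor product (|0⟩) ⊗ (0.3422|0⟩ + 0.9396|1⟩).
0.3422|00⟩ + 0.9396|01⟩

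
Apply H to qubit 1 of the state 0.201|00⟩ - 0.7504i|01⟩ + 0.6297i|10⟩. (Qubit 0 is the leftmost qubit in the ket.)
(0.1421 - 0.5306i)|00⟩ + (0.1421 + 0.5306i)|01⟩ + 0.4453i|10⟩ + 0.4453i|11⟩

H on qubit 1 mixes each pair of kets that differ only in qubit 1: amplitudes (a, b) of (|…0…⟩, |…1…⟩) become ((a + b)/√2, (a − b)/√2). Kets absent from the input have amplitude 0.
(|00⟩, |01⟩): (a, b) = (0.201, -0.7504i) → ((0.1421 - 0.5306i), (0.1421 + 0.5306i))
(|10⟩, |11⟩): (a, b) = (0.6297i, 0) → (0.4453i, 0.4453i)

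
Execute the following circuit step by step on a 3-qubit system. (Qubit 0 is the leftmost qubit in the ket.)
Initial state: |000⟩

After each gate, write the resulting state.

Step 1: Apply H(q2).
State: 1/√2|000⟩ + 1/√2|001⟩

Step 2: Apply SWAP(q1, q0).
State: 1/√2|000⟩ + 1/√2|001⟩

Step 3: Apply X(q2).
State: 1/√2|000⟩ + 1/√2|001⟩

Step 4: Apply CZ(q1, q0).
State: 1/√2|000⟩ + 1/√2|001⟩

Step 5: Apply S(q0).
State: 1/√2|000⟩ + 1/√2|001⟩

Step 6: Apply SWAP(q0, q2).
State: 1/√2|000⟩ + 1/√2|100⟩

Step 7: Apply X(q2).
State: 1/√2|001⟩ + 1/√2|101⟩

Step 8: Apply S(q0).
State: 1/√2|001⟩ + (1/√2)i|101⟩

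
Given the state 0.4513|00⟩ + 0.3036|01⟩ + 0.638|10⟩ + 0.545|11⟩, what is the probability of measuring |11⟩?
0.297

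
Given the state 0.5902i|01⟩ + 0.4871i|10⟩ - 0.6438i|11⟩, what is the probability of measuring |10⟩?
0.2373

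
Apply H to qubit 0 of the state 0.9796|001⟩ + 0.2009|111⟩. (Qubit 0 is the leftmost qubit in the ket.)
0.6927|001⟩ + 0.1421|011⟩ + 0.6927|101⟩ - 0.1421|111⟩

H on qubit 0 mixes each pair of kets that differ only in qubit 0: amplitudes (a, b) of (|…0…⟩, |…1…⟩) become ((a + b)/√2, (a − b)/√2). Kets absent from the input have amplitude 0.
(|001⟩, |101⟩): (a, b) = (0.9796, 0) → (0.6927, 0.6927)
(|011⟩, |111⟩): (a, b) = (0, 0.2009) → (0.1421, -0.1421)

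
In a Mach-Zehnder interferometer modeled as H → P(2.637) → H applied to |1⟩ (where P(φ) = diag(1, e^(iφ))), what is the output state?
(0.9377 - 0.2417i)|0⟩ + (0.06231 + 0.2417i)|1⟩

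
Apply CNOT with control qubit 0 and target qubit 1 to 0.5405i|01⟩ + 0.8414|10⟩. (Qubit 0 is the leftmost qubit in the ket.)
0.5405i|01⟩ + 0.8414|11⟩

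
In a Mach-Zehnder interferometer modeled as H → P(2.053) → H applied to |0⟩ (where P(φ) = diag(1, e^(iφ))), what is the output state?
(0.2681 + 0.443i)|0⟩ + (0.7319 - 0.443i)|1⟩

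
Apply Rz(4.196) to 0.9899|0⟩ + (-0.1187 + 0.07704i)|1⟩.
(-0.498 - 0.8555i)|0⟩ + (-0.006859 - 0.1413i)|1⟩

Rz(4.196) = [[e^(−iθ/2), 0], [0, e^(iθ/2)]] with e^(±iθ/2) = cos(θ/2) ± i·sin(θ/2); θ = 4.196, cos(θ/2) ≈ -0.503119, sin(θ/2) ≈ 0.864217.
With a = amp(|0⟩) = 0.9899 and b = amp(|1⟩) = (-0.1187 + 0.07704i):
new amp(|0⟩) = (-0.503119 - 0.864217i)·a = (-0.498 - 0.8555i)
new amp(|1⟩) = (-0.503119 + 0.864217i)·b = (-0.006859 - 0.1413i)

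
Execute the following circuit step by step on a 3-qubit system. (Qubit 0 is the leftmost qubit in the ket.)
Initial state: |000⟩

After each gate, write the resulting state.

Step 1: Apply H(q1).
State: 1/√2|000⟩ + 1/√2|010⟩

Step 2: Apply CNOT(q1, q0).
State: 1/√2|000⟩ + 1/√2|110⟩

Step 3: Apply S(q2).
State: 1/√2|000⟩ + 1/√2|110⟩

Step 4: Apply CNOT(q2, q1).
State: 1/√2|000⟩ + 1/√2|110⟩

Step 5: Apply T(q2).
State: 1/√2|000⟩ + 1/√2|110⟩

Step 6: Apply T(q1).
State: 1/√2|000⟩ + (1/2 + (1/2)i)|110⟩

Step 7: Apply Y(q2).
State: (1/√2)i|001⟩ + (-1/2 + (1/2)i)|111⟩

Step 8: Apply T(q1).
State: (1/√2)i|001⟩ - 1/√2|111⟩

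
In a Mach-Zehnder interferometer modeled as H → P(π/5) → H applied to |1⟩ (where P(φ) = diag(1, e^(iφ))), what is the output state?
(0.09549 - 0.2939i)|0⟩ + (0.9045 + 0.2939i)|1⟩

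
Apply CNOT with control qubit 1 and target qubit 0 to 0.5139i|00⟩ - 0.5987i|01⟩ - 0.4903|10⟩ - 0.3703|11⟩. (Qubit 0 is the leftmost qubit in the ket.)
0.5139i|00⟩ - 0.3703|01⟩ - 0.4903|10⟩ - 0.5987i|11⟩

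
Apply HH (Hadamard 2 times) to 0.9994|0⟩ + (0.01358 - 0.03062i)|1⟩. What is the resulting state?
0.9994|0⟩ + (0.01358 - 0.03062i)|1⟩

H² = I, so an even number of Hadamards cancels: H^2 = I and the state is unchanged.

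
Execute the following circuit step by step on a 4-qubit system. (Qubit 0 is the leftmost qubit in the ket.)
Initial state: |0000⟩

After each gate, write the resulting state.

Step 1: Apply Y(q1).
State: i|0100⟩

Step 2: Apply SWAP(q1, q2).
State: i|0010⟩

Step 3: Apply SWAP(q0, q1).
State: i|0010⟩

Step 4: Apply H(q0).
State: (1/√2)i|0010⟩ + (1/√2)i|1010⟩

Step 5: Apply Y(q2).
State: 1/√2|0000⟩ + 1/√2|1000⟩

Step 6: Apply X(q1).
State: 1/√2|0100⟩ + 1/√2|1100⟩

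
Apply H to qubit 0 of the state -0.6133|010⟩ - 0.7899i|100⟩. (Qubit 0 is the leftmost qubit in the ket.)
-0.5585i|000⟩ - 0.4337|010⟩ + 0.5585i|100⟩ - 0.4337|110⟩

H on qubit 0 mixes each pair of kets that differ only in qubit 0: amplitudes (a, b) of (|…0…⟩, |…1…⟩) become ((a + b)/√2, (a − b)/√2). Kets absent from the input have amplitude 0.
(|000⟩, |100⟩): (a, b) = (0, -0.7899i) → (-0.5585i, 0.5585i)
(|010⟩, |110⟩): (a, b) = (-0.6133, 0) → (-0.4337, -0.4337)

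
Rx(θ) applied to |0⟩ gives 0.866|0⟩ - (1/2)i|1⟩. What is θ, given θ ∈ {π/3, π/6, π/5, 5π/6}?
π/3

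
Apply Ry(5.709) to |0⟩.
-0.9591|0⟩ + 0.2832|1⟩

Ry(5.709) = [[cos(θ/2), −sin(θ/2)], [sin(θ/2), cos(θ/2)]]; θ = 5.709, cos(θ/2) ≈ -0.959071, sin(θ/2) ≈ 0.283165.
With a = amp(|0⟩) = 1 and b = amp(|1⟩) = 0:
new amp(|0⟩) = (-0.959071)·a + (-0.283165)·b = -0.9591
new amp(|1⟩) = (0.283165)·a + (-0.959071)·b = 0.2832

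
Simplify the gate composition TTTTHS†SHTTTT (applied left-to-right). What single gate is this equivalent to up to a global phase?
I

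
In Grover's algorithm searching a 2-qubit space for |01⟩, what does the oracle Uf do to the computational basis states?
Uf|x⟩ = -|x⟩ if x = 01, else |x⟩ (phase flip on target)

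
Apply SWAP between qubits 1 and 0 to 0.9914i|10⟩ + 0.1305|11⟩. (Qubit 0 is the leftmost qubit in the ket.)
0.9914i|01⟩ + 0.1305|11⟩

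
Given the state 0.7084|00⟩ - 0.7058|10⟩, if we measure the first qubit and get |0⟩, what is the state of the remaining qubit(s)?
|0⟩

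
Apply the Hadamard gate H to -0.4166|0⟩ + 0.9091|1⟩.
0.3483|0⟩ - 0.9374|1⟩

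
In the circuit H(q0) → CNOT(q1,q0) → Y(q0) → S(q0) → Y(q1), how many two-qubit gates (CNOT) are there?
1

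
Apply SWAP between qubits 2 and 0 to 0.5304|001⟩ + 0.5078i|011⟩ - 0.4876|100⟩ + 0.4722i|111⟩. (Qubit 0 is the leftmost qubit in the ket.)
-0.4876|001⟩ + 0.5304|100⟩ + 0.5078i|110⟩ + 0.4722i|111⟩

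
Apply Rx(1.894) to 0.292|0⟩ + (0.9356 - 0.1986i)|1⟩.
(0.009366 - 0.7594i)|0⟩ + (0.5465 - 0.353i)|1⟩

Rx(1.894) = [[cos(θ/2), −i·sin(θ/2)], [−i·sin(θ/2), cos(θ/2)]]; θ = 1.894, cos(θ/2) ≈ 0.584121, sin(θ/2) ≈ 0.811667.
With a = amp(|0⟩) = 0.292 and b = amp(|1⟩) = (0.9356 - 0.1986i):
new amp(|0⟩) = (0.584121)·a + (-0.811667i)·b = (0.009366 - 0.7594i)
new amp(|1⟩) = (-0.811667i)·a + (0.584121)·b = (0.5465 - 0.353i)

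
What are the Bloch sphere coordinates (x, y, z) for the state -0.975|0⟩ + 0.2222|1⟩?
(-0.4333, 0, 0.9013)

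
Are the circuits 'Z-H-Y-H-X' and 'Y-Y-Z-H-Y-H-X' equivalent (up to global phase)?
Yes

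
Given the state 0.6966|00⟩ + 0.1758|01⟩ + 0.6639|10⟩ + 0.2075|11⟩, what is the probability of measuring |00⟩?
0.4853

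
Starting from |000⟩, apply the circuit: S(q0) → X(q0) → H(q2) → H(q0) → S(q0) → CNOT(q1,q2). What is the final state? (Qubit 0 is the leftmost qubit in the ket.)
1/2|000⟩ + 1/2|001⟩ - (1/2)i|100⟩ - (1/2)i|101⟩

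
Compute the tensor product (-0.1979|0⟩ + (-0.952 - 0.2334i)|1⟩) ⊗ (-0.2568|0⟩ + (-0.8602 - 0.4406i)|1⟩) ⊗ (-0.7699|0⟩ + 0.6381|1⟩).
-0.03913|000⟩ + 0.03243|001⟩ + (-0.1311 - 0.06713i)|010⟩ + (0.1086 + 0.05564i)|011⟩ + (-0.1882 - 0.04615i)|100⟩ + (0.156 + 0.03825i)|101⟩ + (-0.5513 - 0.4775i)|110⟩ + (0.4569 + 0.3958i)|111⟩

amp(|b₁b₂…⟩) = product of the factor amplitudes for bits b₁, b₂, …; only kets whose every factor amplitude is nonzero survive.
|000⟩: (-0.1979)(-0.2568)(-0.7699) = -0.03913
|001⟩: (-0.1979)(-0.2568)(0.6381) = 0.03243
|010⟩: (-0.1979)(-0.8602 - 0.4406i)(-0.7699) = (-0.1311 - 0.06713i)
|011⟩: (-0.1979)(-0.8602 - 0.4406i)(0.6381) = (0.1086 + 0.05564i)
|100⟩: (-0.952 - 0.2334i)(-0.2568)(-0.7699) = (-0.1882 - 0.04615i)
|101⟩: (-0.952 - 0.2334i)(-0.2568)(0.6381) = (0.156 + 0.03825i)
|110⟩: (-0.952 - 0.2334i)(-0.8602 - 0.4406i)(-0.7699) = (-0.5513 - 0.4775i)
|111⟩: (-0.952 - 0.2334i)(-0.8602 - 0.4406i)(0.6381) = (0.4569 + 0.3958i)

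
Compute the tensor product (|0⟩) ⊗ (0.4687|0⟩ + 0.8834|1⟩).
0.4687|00⟩ + 0.8834|01⟩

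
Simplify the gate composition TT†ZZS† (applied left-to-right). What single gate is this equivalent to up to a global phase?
S†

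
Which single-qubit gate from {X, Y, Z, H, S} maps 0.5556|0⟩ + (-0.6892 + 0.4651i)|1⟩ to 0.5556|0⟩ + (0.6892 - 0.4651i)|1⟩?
Z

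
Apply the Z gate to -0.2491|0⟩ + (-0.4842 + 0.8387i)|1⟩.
-0.2491|0⟩ + (0.4842 - 0.8387i)|1⟩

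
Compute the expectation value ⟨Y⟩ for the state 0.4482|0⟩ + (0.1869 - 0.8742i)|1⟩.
-0.7836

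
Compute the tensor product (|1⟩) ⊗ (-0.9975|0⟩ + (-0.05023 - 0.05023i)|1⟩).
-0.9975|10⟩ + (-0.05023 - 0.05023i)|11⟩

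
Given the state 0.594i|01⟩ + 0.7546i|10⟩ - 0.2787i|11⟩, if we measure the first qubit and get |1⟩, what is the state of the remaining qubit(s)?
0.9381i|0⟩ - 0.3465i|1⟩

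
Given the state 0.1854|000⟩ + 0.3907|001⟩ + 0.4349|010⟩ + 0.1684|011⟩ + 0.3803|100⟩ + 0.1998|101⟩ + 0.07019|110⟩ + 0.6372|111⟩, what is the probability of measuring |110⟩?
0.004927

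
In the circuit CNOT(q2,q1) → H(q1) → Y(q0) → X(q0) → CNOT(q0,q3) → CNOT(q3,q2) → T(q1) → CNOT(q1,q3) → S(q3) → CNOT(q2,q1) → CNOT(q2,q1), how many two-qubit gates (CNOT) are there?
6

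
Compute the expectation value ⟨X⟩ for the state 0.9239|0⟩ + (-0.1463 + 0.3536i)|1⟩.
-0.2703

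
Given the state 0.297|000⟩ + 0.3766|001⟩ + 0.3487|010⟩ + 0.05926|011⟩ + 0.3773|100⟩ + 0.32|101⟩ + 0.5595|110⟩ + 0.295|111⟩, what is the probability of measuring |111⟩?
0.08703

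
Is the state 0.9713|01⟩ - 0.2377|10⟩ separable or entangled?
Entangled

Writing the state as a|00⟩ + b|01⟩ + c|10⟩ + d|11⟩, it is a product state iff ad − bc = 0.
Here (a, b, c, d) = (0, 0.9713, -0.2377, 0): ad − bc = (0)(0) − (0.9713)(-0.2377) = 0.2309 ≠ 0, so the state is entangled.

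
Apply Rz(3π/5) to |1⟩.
(0.5878 + 0.809i)|1⟩

Rz(3π/5) = [[e^(−iθ/2), 0], [0, e^(iθ/2)]] with e^(±iθ/2) = cos(θ/2) ± i·sin(θ/2); θ = 3π/5, cos(θ/2) ≈ 0.587785, sin(θ/2) ≈ 0.809017.
With a = amp(|0⟩) = 0 and b = amp(|1⟩) = 1:
new amp(|0⟩) = (0.587785 - 0.809017i)·a = 0
new amp(|1⟩) = (0.587785 + 0.809017i)·b = (0.5878 + 0.809i)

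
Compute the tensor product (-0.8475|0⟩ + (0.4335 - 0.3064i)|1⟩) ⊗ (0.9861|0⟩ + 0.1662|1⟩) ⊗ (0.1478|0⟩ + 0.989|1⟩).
-0.1235|000⟩ - 0.8265|001⟩ - 0.02082|010⟩ - 0.1393|011⟩ + (0.06318 - 0.04466i)|100⟩ + (0.4228 - 0.2988i)|101⟩ + (0.01065 - 0.007527i)|110⟩ + (0.07126 - 0.05036i)|111⟩

amp(|b₁b₂…⟩) = product of the factor amplitudes for bits b₁, b₂, …; only kets whose every factor amplitude is nonzero survive.
|000⟩: (-0.8475)(0.9861)(0.1478) = -0.1235
|001⟩: (-0.8475)(0.9861)(0.989) = -0.8265
|010⟩: (-0.8475)(0.1662)(0.1478) = -0.02082
|011⟩: (-0.8475)(0.1662)(0.989) = -0.1393
|100⟩: (0.4335 - 0.3064i)(0.9861)(0.1478) = (0.06318 - 0.04466i)
|101⟩: (0.4335 - 0.3064i)(0.9861)(0.989) = (0.4228 - 0.2988i)
|110⟩: (0.4335 - 0.3064i)(0.1662)(0.1478) = (0.01065 - 0.007527i)
|111⟩: (0.4335 - 0.3064i)(0.1662)(0.989) = (0.07126 - 0.05036i)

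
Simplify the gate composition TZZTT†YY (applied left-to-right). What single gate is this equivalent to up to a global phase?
T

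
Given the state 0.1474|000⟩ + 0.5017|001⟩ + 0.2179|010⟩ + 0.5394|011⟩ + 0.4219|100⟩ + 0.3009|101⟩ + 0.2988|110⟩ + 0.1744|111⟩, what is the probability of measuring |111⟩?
0.03042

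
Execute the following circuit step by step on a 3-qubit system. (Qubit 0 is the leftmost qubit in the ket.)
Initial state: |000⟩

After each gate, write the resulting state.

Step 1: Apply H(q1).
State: 1/√2|000⟩ + 1/√2|010⟩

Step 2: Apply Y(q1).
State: -(1/√2)i|000⟩ + (1/√2)i|010⟩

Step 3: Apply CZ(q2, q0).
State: -(1/√2)i|000⟩ + (1/√2)i|010⟩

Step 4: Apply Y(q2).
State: 1/√2|001⟩ - 1/√2|011⟩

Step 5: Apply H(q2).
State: 1/2|000⟩ - 1/2|001⟩ - 1/2|010⟩ + 1/2|011⟩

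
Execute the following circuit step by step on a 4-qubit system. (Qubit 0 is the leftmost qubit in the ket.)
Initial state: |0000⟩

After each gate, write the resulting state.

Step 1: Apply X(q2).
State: |0010⟩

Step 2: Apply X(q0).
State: |1010⟩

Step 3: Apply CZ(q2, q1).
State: |1010⟩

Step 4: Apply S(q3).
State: |1010⟩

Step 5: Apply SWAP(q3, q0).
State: |0011⟩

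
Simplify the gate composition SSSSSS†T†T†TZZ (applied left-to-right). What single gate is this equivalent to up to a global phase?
T†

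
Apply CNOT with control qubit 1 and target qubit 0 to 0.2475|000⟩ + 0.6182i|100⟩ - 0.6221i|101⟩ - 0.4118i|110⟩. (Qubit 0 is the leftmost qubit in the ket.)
0.2475|000⟩ - 0.4118i|010⟩ + 0.6182i|100⟩ - 0.6221i|101⟩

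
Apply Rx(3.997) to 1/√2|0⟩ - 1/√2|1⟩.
(-0.2933 + 0.6434i)|0⟩ + (0.2933 - 0.6434i)|1⟩

Rx(3.997) = [[cos(θ/2), −i·sin(θ/2)], [−i·sin(θ/2), cos(θ/2)]]; θ = 3.997, cos(θ/2) ≈ -0.414782, sin(θ/2) ≈ 0.909921.
With a = amp(|0⟩) = 1/√2 and b = amp(|1⟩) = -1/√2:
new amp(|0⟩) = (-0.414782)·a + (-0.909921i)·b = (-0.2933 + 0.6434i)
new amp(|1⟩) = (-0.909921i)·a + (-0.414782)·b = (0.2933 - 0.6434i)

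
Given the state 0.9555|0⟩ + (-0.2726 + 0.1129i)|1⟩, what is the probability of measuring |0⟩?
0.913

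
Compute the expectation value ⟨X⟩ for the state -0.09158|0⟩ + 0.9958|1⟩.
-0.1824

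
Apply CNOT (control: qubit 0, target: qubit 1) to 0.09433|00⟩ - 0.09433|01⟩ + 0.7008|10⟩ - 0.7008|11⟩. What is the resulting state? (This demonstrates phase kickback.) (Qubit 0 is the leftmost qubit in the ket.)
0.09433|00⟩ - 0.09433|01⟩ - 0.7008|10⟩ + 0.7008|11⟩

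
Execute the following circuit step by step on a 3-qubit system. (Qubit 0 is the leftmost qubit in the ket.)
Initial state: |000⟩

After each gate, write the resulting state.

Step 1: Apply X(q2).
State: |001⟩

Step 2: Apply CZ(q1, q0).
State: |001⟩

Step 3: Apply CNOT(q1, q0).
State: |001⟩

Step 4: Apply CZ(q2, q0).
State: |001⟩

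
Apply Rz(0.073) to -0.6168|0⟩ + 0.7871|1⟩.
(-0.6164 + 0.02251i)|0⟩ + (0.7866 + 0.02872i)|1⟩

Rz(0.073) = [[e^(−iθ/2), 0], [0, e^(iθ/2)]] with e^(±iθ/2) = cos(θ/2) ± i·sin(θ/2); θ = 0.073, cos(θ/2) ≈ 0.999334, sin(θ/2) ≈ 0.0364919.
With a = amp(|0⟩) = -0.6168 and b = amp(|1⟩) = 0.7871:
new amp(|0⟩) = (0.999334 - 0.0364919i)·a = (-0.6164 + 0.02251i)
new amp(|1⟩) = (0.999334 + 0.0364919i)·b = (0.7866 + 0.02872i)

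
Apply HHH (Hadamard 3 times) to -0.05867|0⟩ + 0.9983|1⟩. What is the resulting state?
0.6644|0⟩ - 0.7474|1⟩

H² = I, so H^3 = H: a single Hadamard. With (a, b) = (-0.05867, 0.9983), H gives ((a + b)/√2, (a − b)/√2) = (0.6644, -0.7474).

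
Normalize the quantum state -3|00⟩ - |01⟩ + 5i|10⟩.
-0.5071|00⟩ - 0.169|01⟩ + 0.8452i|10⟩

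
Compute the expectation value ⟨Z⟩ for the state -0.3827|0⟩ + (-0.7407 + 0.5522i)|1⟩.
-0.7071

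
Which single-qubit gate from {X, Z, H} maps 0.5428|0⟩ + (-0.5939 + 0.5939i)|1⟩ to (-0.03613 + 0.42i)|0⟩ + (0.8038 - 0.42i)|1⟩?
H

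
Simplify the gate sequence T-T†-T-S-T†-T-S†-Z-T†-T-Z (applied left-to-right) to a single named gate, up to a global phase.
T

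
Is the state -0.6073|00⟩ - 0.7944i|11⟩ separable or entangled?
Entangled

Writing the state as a|00⟩ + b|01⟩ + c|10⟩ + d|11⟩, it is a product state iff ad − bc = 0.
Here (a, b, c, d) = (-0.6073, 0, 0, -0.7944i): ad − bc = (-0.6073)(-0.7944i) − (0)(0) = 0.4824i ≠ 0, so the state is entangled.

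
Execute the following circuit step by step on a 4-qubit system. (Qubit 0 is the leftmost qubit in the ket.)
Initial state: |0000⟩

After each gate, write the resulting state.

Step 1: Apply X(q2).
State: |0010⟩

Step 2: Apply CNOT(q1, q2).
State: |0010⟩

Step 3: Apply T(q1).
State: |0010⟩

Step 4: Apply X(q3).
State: |0011⟩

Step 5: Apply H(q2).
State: 1/√2|0001⟩ - 1/√2|0011⟩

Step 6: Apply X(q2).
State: -1/√2|0001⟩ + 1/√2|0011⟩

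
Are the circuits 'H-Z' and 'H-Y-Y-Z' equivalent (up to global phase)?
Yes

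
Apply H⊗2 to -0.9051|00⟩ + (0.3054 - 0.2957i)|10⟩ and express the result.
(-0.2999 - 0.1479i)|00⟩ + (-0.2999 - 0.1479i)|01⟩ + (-0.6053 + 0.1479i)|10⟩ + (-0.6053 + 0.1479i)|11⟩

H⊗2 gives amp(|y⟩) = (1/2) Σ_x (−1)^(x·y) amp(|x⟩), where x·y is the number of positions in which both x and y have a 1.
|00⟩: (-0.9051 + (0.3054 - 0.2957i))/2 = (-0.2999 - 0.1479i)
|01⟩: (-0.9051 + (0.3054 - 0.2957i))/2 = (-0.2999 - 0.1479i)
|10⟩: (-0.9051 - (0.3054 - 0.2957i))/2 = (-0.6053 + 0.1479i)
|11⟩: (-0.9051 - (0.3054 - 0.2957i))/2 = (-0.6053 + 0.1479i)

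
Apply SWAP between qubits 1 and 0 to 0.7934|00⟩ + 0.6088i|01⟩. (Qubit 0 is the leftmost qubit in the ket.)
0.7934|00⟩ + 0.6088i|10⟩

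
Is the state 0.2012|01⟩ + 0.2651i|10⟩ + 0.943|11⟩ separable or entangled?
Entangled

Writing the state as a|00⟩ + b|01⟩ + c|10⟩ + d|11⟩, it is a product state iff ad − bc = 0.
Here (a, b, c, d) = (0, 0.2012, 0.2651i, 0.943): ad − bc = (0)(0.943) − (0.2012)(0.2651i) = -0.05334i ≠ 0, so the state is entangled.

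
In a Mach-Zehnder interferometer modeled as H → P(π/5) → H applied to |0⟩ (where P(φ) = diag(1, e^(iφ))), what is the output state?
(0.9045 + 0.2939i)|0⟩ + (0.09549 - 0.2939i)|1⟩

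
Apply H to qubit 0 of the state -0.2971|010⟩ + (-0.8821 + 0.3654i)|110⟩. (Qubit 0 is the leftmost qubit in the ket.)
(-0.8338 + 0.2584i)|010⟩ + (0.4137 - 0.2584i)|110⟩

H on qubit 0 mixes each pair of kets that differ only in qubit 0: amplitudes (a, b) of (|…0…⟩, |…1…⟩) become ((a + b)/√2, (a − b)/√2). Kets absent from the input have amplitude 0.
(|010⟩, |110⟩): (a, b) = (-0.2971, (-0.8821 + 0.3654i)) → ((-0.8338 + 0.2584i), (0.4137 - 0.2584i))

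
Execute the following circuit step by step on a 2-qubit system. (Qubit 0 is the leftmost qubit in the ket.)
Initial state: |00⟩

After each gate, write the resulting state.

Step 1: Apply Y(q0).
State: i|10⟩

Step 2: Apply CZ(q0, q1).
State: i|10⟩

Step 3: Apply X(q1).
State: i|11⟩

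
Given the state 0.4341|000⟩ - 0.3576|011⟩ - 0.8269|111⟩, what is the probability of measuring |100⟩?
0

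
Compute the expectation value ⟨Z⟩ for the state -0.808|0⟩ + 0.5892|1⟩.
0.3057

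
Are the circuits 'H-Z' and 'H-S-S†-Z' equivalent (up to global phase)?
Yes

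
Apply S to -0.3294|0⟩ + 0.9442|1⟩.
-0.3294|0⟩ + 0.9442i|1⟩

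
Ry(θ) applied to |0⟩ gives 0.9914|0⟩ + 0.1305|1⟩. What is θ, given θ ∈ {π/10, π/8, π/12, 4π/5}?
π/12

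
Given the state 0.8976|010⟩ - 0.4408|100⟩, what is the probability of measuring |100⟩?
0.1943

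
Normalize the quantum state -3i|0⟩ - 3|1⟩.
-(1/√2)i|0⟩ - 1/√2|1⟩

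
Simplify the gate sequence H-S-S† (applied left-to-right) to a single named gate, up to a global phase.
H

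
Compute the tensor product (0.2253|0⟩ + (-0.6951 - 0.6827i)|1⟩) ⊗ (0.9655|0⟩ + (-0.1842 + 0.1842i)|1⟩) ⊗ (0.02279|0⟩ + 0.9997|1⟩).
0.004957|000⟩ + 0.2175|001⟩ + (-0.0009458 + 0.0009458i)|010⟩ + (-0.04149 + 0.04149i)|011⟩ + (-0.01529 - 0.01502i)|100⟩ + (-0.6709 - 0.6589i)|101⟩ + (0.005784 - 0.00005205i)|110⟩ + (0.2537 - 0.002283i)|111⟩

amp(|b₁b₂…⟩) = product of the factor amplitudes for bits b₁, b₂, …; only kets whose every factor amplitude is nonzero survive.
|000⟩: (0.2253)(0.9655)(0.02279) = 0.004957
|001⟩: (0.2253)(0.9655)(0.9997) = 0.2175
|010⟩: (0.2253)(-0.1842 + 0.1842i)(0.02279) = (-0.0009458 + 0.0009458i)
|011⟩: (0.2253)(-0.1842 + 0.1842i)(0.9997) = (-0.04149 + 0.04149i)
|100⟩: (-0.6951 - 0.6827i)(0.9655)(0.02279) = (-0.01529 - 0.01502i)
|101⟩: (-0.6951 - 0.6827i)(0.9655)(0.9997) = (-0.6709 - 0.6589i)
|110⟩: (-0.6951 - 0.6827i)(-0.1842 + 0.1842i)(0.02279) = (0.005784 - 0.00005205i)
|111⟩: (-0.6951 - 0.6827i)(-0.1842 + 0.1842i)(0.9997) = (0.2537 - 0.002283i)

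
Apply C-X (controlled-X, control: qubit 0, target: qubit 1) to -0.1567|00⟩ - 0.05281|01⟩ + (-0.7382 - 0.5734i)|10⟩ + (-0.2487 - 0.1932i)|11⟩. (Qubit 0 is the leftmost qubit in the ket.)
-0.1567|00⟩ - 0.05281|01⟩ + (-0.2487 - 0.1932i)|10⟩ + (-0.7382 - 0.5734i)|11⟩

C-X leaves the control-|0⟩ kets |00⟩, |01⟩ unchanged and applies X to qubit 1 on the control-|1⟩ pair (|10⟩, |11⟩).
X = [[0, 1], [1, 0]].
With a = amp(|10⟩) = (-0.7382 - 0.5734i) and b = amp(|11⟩) = (-0.2487 - 0.1932i):
new amp(|10⟩) = (1)·b = (-0.2487 - 0.1932i)
new amp(|11⟩) = (1)·a = (-0.7382 - 0.5734i)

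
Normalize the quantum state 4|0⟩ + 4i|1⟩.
1/√2|0⟩ + (1/√2)i|1⟩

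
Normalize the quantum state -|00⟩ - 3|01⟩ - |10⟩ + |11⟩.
-0.2887|00⟩ - 0.866|01⟩ - 0.2887|10⟩ + 0.2887|11⟩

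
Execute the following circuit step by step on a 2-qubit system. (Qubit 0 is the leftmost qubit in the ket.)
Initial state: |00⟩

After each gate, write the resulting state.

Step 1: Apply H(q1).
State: 1/√2|00⟩ + 1/√2|01⟩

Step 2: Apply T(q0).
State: 1/√2|00⟩ + 1/√2|01⟩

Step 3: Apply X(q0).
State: 1/√2|10⟩ + 1/√2|11⟩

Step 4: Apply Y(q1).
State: -(1/√2)i|10⟩ + (1/√2)i|11⟩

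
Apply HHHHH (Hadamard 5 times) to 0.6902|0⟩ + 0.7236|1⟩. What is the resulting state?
0.9997|0⟩ - 0.02362|1⟩

H² = I, so H^5 = H: a single Hadamard. With (a, b) = (0.6902, 0.7236), H gives ((a + b)/√2, (a − b)/√2) = (0.9997, -0.02362).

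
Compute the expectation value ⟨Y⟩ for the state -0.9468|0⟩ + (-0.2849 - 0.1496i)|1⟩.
0.2833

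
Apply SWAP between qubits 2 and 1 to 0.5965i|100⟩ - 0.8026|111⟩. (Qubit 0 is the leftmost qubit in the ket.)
0.5965i|100⟩ - 0.8026|111⟩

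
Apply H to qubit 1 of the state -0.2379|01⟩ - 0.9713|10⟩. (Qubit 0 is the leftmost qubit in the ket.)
-0.1682|00⟩ + 0.1682|01⟩ - 0.6868|10⟩ - 0.6868|11⟩

H on qubit 1 mixes each pair of kets that differ only in qubit 1: amplitudes (a, b) of (|…0…⟩, |…1…⟩) become ((a + b)/√2, (a − b)/√2). Kets absent from the input have amplitude 0.
(|00⟩, |01⟩): (a, b) = (0, -0.2379) → (-0.1682, 0.1682)
(|10⟩, |11⟩): (a, b) = (-0.9713, 0) → (-0.6868, -0.6868)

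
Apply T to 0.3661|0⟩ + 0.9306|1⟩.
0.3661|0⟩ + (0.658 + 0.658i)|1⟩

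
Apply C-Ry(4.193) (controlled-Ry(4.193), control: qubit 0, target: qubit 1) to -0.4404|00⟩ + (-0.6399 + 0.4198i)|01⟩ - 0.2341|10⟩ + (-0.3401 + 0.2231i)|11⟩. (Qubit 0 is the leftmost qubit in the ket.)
-0.4404|00⟩ + (-0.6399 + 0.4198i)|01⟩ + (0.4117 - 0.193i)|10⟩ + (-0.03182 - 0.112i)|11⟩

C-Ry(4.193) leaves the control-|0⟩ kets |00⟩, |01⟩ unchanged and applies Ry(4.193) to qubit 1 on the control-|1⟩ pair (|10⟩, |11⟩).
Ry(4.193) = [[cos(θ/2), −sin(θ/2)], [sin(θ/2), cos(θ/2)]]; θ = 4.193, cos(θ/2) ≈ -0.501822, sin(θ/2) ≈ 0.864971.
With a = amp(|10⟩) = -0.2341 and b = amp(|11⟩) = (-0.3401 + 0.2231i):
new amp(|10⟩) = (-0.501822)·a + (-0.864971)·b = (0.4117 - 0.193i)
new amp(|11⟩) = (0.864971)·a + (-0.501822)·b = (-0.03182 - 0.112i)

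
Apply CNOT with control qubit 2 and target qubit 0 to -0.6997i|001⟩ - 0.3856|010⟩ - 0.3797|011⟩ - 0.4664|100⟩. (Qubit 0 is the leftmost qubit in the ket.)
-0.3856|010⟩ - 0.4664|100⟩ - 0.6997i|101⟩ - 0.3797|111⟩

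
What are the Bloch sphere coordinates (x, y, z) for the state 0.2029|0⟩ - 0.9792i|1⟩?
(0, -0.3974, -0.9177)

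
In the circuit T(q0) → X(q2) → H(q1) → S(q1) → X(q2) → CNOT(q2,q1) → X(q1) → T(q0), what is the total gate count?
8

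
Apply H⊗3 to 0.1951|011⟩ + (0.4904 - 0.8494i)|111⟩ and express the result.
(0.2424 - 0.3003i)|000⟩ + (-0.2424 + 0.3003i)|001⟩ + (-0.2424 + 0.3003i)|010⟩ + (0.2424 - 0.3003i)|011⟩ + (-0.1044 + 0.3003i)|100⟩ + (0.1044 - 0.3003i)|101⟩ + (0.1044 - 0.3003i)|110⟩ + (-0.1044 + 0.3003i)|111⟩

H⊗3 gives amp(|y⟩) = (1/2√2) Σ_x (−1)^(x·y) amp(|x⟩), where x·y is the number of positions in which both x and y have a 1.
|000⟩: (0.1951 + (0.4904 - 0.8494i))/(2√2) = (0.2424 - 0.3003i)
|001⟩: (-0.1951 - (0.4904 - 0.8494i))/(2√2) = (-0.2424 + 0.3003i)
|010⟩: (-0.1951 - (0.4904 - 0.8494i))/(2√2) = (-0.2424 + 0.3003i)
|011⟩: (0.1951 + (0.4904 - 0.8494i))/(2√2) = (0.2424 - 0.3003i)
|100⟩: (0.1951 - (0.4904 - 0.8494i))/(2√2) = (-0.1044 + 0.3003i)
|101⟩: (-0.1951 + (0.4904 - 0.8494i))/(2√2) = (0.1044 - 0.3003i)
|110⟩: (-0.1951 + (0.4904 - 0.8494i))/(2√2) = (0.1044 - 0.3003i)
|111⟩: (0.1951 - (0.4904 - 0.8494i))/(2√2) = (-0.1044 + 0.3003i)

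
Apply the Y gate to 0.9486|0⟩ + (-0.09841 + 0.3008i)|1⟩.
(0.3008 + 0.09841i)|0⟩ + 0.9486i|1⟩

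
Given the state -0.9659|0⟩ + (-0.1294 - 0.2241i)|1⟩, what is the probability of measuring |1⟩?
0.06697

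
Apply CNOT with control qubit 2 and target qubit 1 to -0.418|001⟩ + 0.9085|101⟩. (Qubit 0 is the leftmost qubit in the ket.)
-0.418|011⟩ + 0.9085|111⟩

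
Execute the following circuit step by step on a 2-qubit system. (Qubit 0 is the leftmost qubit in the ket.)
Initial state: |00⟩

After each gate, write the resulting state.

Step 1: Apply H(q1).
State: 1/√2|00⟩ + 1/√2|01⟩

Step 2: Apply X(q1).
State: 1/√2|00⟩ + 1/√2|01⟩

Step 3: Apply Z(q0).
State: 1/√2|00⟩ + 1/√2|01⟩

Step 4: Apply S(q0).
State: 1/√2|00⟩ + 1/√2|01⟩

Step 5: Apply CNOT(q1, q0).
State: 1/√2|00⟩ + 1/√2|11⟩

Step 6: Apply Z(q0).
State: 1/√2|00⟩ - 1/√2|11⟩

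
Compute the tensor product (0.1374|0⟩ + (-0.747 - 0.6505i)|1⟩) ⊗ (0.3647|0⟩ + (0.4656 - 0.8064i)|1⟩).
0.05011|00⟩ + (0.06397 - 0.1108i)|01⟩ + (-0.2724 - 0.2372i)|10⟩ + (-0.8724 + 0.2995i)|11⟩

amp(|b₁b₂…⟩) = product of the factor amplitudes for bits b₁, b₂, …; only kets whose every factor amplitude is nonzero survive.
|00⟩: (0.1374)(0.3647) = 0.05011
|01⟩: (0.1374)(0.4656 - 0.8064i) = (0.06397 - 0.1108i)
|10⟩: (-0.747 - 0.6505i)(0.3647) = (-0.2724 - 0.2372i)
|11⟩: (-0.747 - 0.6505i)(0.4656 - 0.8064i) = (-0.8724 + 0.2995i)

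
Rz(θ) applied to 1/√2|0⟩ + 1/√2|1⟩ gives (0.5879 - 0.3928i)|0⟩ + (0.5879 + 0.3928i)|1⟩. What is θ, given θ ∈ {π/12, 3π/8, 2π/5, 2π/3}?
3π/8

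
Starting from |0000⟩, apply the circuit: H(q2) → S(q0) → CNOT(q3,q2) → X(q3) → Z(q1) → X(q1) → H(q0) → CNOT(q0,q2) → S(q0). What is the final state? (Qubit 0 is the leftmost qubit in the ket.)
1/2|0101⟩ + 1/2|0111⟩ + (1/2)i|1101⟩ + (1/2)i|1111⟩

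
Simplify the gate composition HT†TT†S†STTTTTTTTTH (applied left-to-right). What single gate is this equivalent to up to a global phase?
I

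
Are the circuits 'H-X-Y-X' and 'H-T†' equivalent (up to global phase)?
No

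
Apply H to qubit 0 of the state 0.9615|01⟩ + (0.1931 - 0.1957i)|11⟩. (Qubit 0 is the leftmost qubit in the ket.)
(0.8164 - 0.1384i)|01⟩ + (0.5433 + 0.1384i)|11⟩

H on qubit 0 mixes each pair of kets that differ only in qubit 0: amplitudes (a, b) of (|…0…⟩, |…1…⟩) become ((a + b)/√2, (a − b)/√2). Kets absent from the input have amplitude 0.
(|01⟩, |11⟩): (a, b) = (0.9615, (0.1931 - 0.1957i)) → ((0.8164 - 0.1384i), (0.5433 + 0.1384i))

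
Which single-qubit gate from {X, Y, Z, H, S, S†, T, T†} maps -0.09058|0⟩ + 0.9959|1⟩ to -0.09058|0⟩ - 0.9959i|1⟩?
S†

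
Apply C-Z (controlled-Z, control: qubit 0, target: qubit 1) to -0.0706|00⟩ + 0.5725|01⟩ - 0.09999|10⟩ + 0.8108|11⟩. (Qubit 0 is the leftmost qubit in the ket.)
-0.0706|00⟩ + 0.5725|01⟩ - 0.09999|10⟩ - 0.8108|11⟩

C-Z leaves the control-|0⟩ kets |00⟩, |01⟩ unchanged and applies Z to qubit 1 on the control-|1⟩ pair (|10⟩, |11⟩).
Z = [[1, 0], [0, -1]].
With a = amp(|10⟩) = -0.09999 and b = amp(|11⟩) = 0.8108:
new amp(|10⟩) = (1)·a = -0.09999
new amp(|11⟩) = (-1)·b = -0.8108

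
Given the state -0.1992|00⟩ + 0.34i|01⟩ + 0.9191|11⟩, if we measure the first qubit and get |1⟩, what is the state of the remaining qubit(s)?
|1⟩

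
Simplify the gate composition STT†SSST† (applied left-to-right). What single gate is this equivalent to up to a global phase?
T†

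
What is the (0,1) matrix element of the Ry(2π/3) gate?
-0.866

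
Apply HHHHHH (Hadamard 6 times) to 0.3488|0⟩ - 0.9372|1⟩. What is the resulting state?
0.3488|0⟩ - 0.9372|1⟩

H² = I, so an even number of Hadamards cancels: H^6 = I and the state is unchanged.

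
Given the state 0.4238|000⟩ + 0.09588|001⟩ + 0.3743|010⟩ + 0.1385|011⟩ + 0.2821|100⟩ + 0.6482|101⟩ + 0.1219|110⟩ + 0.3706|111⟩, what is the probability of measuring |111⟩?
0.1373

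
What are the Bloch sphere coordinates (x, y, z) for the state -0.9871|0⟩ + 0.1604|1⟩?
(-0.3167, 0, 0.9486)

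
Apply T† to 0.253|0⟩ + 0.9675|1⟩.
0.253|0⟩ + (0.6841 - 0.6841i)|1⟩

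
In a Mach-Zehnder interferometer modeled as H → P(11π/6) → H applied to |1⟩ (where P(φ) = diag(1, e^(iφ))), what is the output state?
(0.06699 + 0.25i)|0⟩ + (0.933 - 0.25i)|1⟩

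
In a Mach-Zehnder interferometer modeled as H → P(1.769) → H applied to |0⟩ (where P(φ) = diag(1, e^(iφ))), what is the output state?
(0.4015 + 0.4902i)|0⟩ + (0.5985 - 0.4902i)|1⟩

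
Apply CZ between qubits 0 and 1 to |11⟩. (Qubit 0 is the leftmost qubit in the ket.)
-|11⟩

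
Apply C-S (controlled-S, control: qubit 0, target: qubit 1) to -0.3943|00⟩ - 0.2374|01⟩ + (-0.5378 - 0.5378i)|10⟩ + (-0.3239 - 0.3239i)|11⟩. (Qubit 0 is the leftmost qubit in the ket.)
-0.3943|00⟩ - 0.2374|01⟩ + (-0.5378 - 0.5378i)|10⟩ + (0.3239 - 0.3239i)|11⟩

C-S leaves the control-|0⟩ kets |00⟩, |01⟩ unchanged and applies S to qubit 1 on the control-|1⟩ pair (|10⟩, |11⟩).
S = [[1, 0], [0, i]].
With a = amp(|10⟩) = (-0.5378 - 0.5378i) and b = amp(|11⟩) = (-0.3239 - 0.3239i):
new amp(|10⟩) = (1)·a = (-0.5378 - 0.5378i)
new amp(|11⟩) = (i)·b = (0.3239 - 0.3239i)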